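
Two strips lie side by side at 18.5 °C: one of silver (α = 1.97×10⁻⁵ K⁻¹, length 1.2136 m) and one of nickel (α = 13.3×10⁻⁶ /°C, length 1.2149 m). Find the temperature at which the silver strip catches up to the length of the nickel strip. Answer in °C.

L₁(1 + α₁ΔT) = L₂(1 + α₂ΔT) ⇒ ΔT = (L₂ − L₁)/(α₁L₁ − α₂L₂)
L₂ − L₁ = 1.2149 − 1.2136 = 1.30×10⁻³ m
α₁L₁ − α₂L₂ = 1.97×10⁻⁵×1.2136 − 13.3×10⁻⁶×1.2149 = 7.74975×10⁻⁶ m/K
ΔT = 1.30×10⁻³ / 7.74975×10⁻⁶ = 167.747 K
T = 18.5 + 167.747 = 186.247 °C

T = 186.2 °C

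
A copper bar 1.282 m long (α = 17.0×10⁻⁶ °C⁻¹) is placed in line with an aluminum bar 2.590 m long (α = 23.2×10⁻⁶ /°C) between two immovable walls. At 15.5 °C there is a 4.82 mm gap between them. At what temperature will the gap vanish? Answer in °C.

T = 74.4 °C

Gap closes when ΔL₁ + ΔL₂ = 4.82 mm = 4.82×10⁻³ m
(α₁L₁ + α₂L₂)ΔT = g
α₁L₁ + α₂L₂ = 17.0×10⁻⁶×1.282 + 23.2×10⁻⁶×2.590 = 8.1882×10⁻⁵ m/K
ΔT = 4.82×10⁻³ / 8.1882×10⁻⁵ = 58.865 K
T = 15.5 + 58.865 = 74.365 °C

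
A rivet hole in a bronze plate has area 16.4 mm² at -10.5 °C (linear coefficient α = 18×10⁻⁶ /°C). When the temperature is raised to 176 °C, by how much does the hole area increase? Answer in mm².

Area coefficient ≈ 2α; |ΔT| = 186.5 K
ΔA = 2αA₀ΔT = 2(18×10⁻⁶)(16.4)(186.5) = 0.110 mm²

ΔA = 0.110 mm²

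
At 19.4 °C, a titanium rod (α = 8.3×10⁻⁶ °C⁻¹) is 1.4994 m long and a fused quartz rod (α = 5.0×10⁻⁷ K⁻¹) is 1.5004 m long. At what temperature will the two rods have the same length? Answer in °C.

T = 104.9 °C

L₁(1 + α₁ΔT) = L₂(1 + α₂ΔT) ⇒ ΔT = (L₂ − L₁)/(α₁L₁ − α₂L₂)
L₂ − L₁ = 1.5004 − 1.4994 = 1.00×10⁻³ m
α₁L₁ − α₂L₂ = 8.3×10⁻⁶×1.4994 − 5.0×10⁻⁷×1.5004 = 1.169482×10⁻⁵ m/K
ΔT = 1.00×10⁻³ / 1.169482×10⁻⁵ = 85.508 K
T = 19.4 + 85.508 = 104.908 °C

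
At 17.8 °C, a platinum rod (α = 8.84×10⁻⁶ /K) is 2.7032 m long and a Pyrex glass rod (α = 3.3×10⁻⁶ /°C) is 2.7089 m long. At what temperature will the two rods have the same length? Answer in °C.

Equal length when α₁L₁ΔT − α₂L₂ΔT = L₂ − L₁ = 5.70×10⁻³ m
α₁L₁ = 2.3896288×10⁻⁵, α₂L₂ = 8.93937×10⁻⁶ → Δ(αL) = 1.4956918×10⁻⁵ m/K
ΔT = 5.70×10⁻³ / 1.4956918×10⁻⁵ = 381.095 K, so T = 17.8 + 381.095 = 398.895 °C

T = 398.9 °C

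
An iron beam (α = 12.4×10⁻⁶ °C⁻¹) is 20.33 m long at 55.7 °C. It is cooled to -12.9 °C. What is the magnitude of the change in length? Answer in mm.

ΔL = 17.3 mm

|ΔT| = |-12.9 − 55.7| = 68.6 K
ΔL = αL₀ΔT = (12.4×10⁻⁶)(20.33)(68.6) = 1.73×10⁻² m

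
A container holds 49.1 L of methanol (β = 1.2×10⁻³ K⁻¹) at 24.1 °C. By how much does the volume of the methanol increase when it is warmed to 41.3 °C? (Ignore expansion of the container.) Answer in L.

|ΔT| = |41.3 − 24.1| = 17.2 K
ΔV = βV₀ΔT = (1.2×10⁻³)(49.1)(17.2) = 1.01 L

ΔV = 1.01 L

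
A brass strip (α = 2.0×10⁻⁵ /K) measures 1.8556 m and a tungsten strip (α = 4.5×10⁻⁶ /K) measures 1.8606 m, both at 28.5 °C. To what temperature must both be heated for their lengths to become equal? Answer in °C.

L₁(1 + α₁ΔT) = L₂(1 + α₂ΔT) ⇒ ΔT = (L₂ − L₁)/(α₁L₁ − α₂L₂)
L₂ − L₁ = 1.8606 − 1.8556 = 5.00×10⁻³ m
α₁L₁ − α₂L₂ = 2.0×10⁻⁵×1.8556 − 4.5×10⁻⁶×1.8606 = 2.87393×10⁻⁵ m/K
ΔT = 5.00×10⁻³ / 2.87393×10⁻⁵ = 173.978 K
T = 28.5 + 173.978 = 202.478 °C

T = 202.5 °C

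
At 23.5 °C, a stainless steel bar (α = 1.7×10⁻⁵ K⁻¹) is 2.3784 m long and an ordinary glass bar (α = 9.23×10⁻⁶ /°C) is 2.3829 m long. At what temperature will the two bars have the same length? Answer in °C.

Equal length when α₁L₁ΔT − α₂L₂ΔT = L₂ − L₁ = 4.50×10⁻³ m
α₁L₁ = 4.04328×10⁻⁵, α₂L₂ = 2.1994167×10⁻⁵ → Δ(αL) = 1.8438633×10⁻⁵ m/K
ΔT = 4.50×10⁻³ / 1.8438633×10⁻⁵ = 244.053 K, so T = 23.5 + 244.053 = 267.553 °C

T = 267.6 °C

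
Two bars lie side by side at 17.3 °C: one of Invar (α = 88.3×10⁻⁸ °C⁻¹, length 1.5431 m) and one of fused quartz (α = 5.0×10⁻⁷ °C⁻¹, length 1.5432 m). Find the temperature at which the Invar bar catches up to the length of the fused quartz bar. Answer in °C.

T = 186.5 °C

L₁(1 + α₁ΔT) = L₂(1 + α₂ΔT) ⇒ ΔT = (L₂ − L₁)/(α₁L₁ − α₂L₂)
L₂ − L₁ = 1.5432 − 1.5431 = 1.00×10⁻⁴ m
α₁L₁ − α₂L₂ = 88.3×10⁻⁸×1.5431 − 5.0×10⁻⁷×1.5432 = 5.909573×10⁻⁷ m/K
ΔT = 1.00×10⁻⁴ / 5.909573×10⁻⁷ = 169.217 K
T = 17.3 + 169.217 = 186.517 °C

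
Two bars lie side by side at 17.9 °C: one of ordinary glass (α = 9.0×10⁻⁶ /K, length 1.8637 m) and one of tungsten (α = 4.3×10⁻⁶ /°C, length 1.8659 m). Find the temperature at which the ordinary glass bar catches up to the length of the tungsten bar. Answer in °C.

T = 269.3 °C

Equal length when α₁L₁ΔT − α₂L₂ΔT = L₂ − L₁ = 2.20×10⁻³ m
α₁L₁ = 1.67733×10⁻⁵, α₂L₂ = 8.02337×10⁻⁶ → Δ(αL) = 8.74993×10⁻⁶ m/K
ΔT = 2.20×10⁻³ / 8.74993×10⁻⁶ = 251.431 K, so T = 17.9 + 251.431 = 269.331 °C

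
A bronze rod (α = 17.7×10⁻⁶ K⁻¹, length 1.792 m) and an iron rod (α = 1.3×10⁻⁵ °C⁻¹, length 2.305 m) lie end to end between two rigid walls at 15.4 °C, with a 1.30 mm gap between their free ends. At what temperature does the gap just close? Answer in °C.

α₁L₁ = 3.17184×10⁻⁵ m/K, α₂L₂ = 2.9965×10⁻⁵ m/K → total 6.16834×10⁻⁵ m/K
ΔT = g/(α₁L₁+α₂L₂) = 1.30×10⁻³ / 6.16834×10⁻⁵ = 21.075 K
T = 15.4 + 21.075 = 36.475 °C

T = 36.5 °C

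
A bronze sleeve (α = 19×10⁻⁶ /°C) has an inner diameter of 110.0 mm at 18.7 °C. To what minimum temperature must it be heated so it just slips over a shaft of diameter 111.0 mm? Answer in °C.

Required Δd = 111.0 − 110.0 = 1.0 mm
Δd = αd₀ΔT ⇒ ΔT = Δd/(αd₀) = 1.0 / (19×10⁻⁶ × 110.0) = 478.47 K
T_min = 18.7 + 478.47 = 497.17 °C

T = 497 °C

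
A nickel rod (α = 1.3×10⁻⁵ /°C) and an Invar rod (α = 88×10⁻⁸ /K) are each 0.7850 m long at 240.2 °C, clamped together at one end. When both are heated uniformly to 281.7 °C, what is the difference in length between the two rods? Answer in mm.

0.395 mm

ΔT = 41.5 K
nickel: ΔL = 1.3×10⁻⁵ × 0.7850 m × 41.5 = 4.2351×10⁻⁴ m = 0.42351 mm
Invar: ΔL = 88×10⁻⁸ × 0.7850 m × 41.5 = 2.8668×10⁻⁵ m = 0.028668 mm
difference = 0.42351 − 0.028668 = 0.394842 mm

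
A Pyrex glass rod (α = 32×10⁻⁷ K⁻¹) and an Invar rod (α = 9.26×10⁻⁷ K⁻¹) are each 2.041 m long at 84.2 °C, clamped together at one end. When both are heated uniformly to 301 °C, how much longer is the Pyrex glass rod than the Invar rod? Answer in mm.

ΔT = 216.8 K
Pyrex glass: ΔL = 32×10⁻⁷ × 2.041 m × 216.8 = 1.4160×10⁻³ m = 1.4160 mm
Invar: ΔL = 9.26×10⁻⁷ × 2.041 m × 216.8 = 4.0974×10⁻⁴ m = 0.40974 mm
difference = 1.4160 − 0.40974 = 1.00626 mm

1.01 mm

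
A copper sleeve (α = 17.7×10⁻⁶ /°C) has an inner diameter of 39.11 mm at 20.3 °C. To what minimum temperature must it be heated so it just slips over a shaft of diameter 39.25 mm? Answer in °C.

Required Δd = 39.25 − 39.11 = 0.14 mm
Δd = αd₀ΔT ⇒ ΔT = Δd/(αd₀) = 0.14 / (17.7×10⁻⁶ × 39.11) = 202.24 K
T_min = 20.3 + 202.24 = 222.54 °C

T = 223 °C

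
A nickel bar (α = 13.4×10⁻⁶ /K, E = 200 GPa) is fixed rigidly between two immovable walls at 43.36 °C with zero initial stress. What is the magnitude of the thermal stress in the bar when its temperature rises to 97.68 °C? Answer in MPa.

Fully constrained: the free strain ε = αΔT is blocked, so σ = Eε = EαΔT.
|ΔT| = 54.32 K
σ = 200×10⁹ × 13.4×10⁻⁶ × 54.32 = 1.46×10⁸ Pa

σ = 146 MPa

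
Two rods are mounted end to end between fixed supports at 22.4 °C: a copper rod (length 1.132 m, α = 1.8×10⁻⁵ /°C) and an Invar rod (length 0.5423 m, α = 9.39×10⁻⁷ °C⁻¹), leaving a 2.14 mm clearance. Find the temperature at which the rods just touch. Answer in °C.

α₁L₁ = 2.0376×10⁻⁵ m/K, α₂L₂ = 5.092197×10⁻⁷ m/K → total 2.08852197×10⁻⁵ m/K
ΔT = g/(α₁L₁+α₂L₂) = 2.14×10⁻³ / 2.08852197×10⁻⁵ = 102.46 K
T = 22.4 + 102.46 = 124.86 °C

T = 125 °C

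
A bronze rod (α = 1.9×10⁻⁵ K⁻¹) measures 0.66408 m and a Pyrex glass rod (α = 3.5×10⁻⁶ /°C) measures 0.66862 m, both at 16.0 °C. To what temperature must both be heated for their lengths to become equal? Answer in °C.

T = 457.7 °C

Equal length when α₁L₁ΔT − α₂L₂ΔT = L₂ − L₁ = 4.54×10⁻³ m
α₁L₁ = 1.261752×10⁻⁵, α₂L₂ = 2.34017×10⁻⁶ → Δ(αL) = 1.027735×10⁻⁵ m/K
ΔT = 4.54×10⁻³ / 1.027735×10⁻⁵ = 441.748 K, so T = 16.0 + 441.748 = 457.748 °C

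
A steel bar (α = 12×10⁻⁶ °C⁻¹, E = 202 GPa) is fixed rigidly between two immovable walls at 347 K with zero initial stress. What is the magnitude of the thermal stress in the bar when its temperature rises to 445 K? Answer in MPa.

σ = 238 MPa

Fully constrained: the free strain ε = αΔT is blocked, so σ = Eε = EαΔT.
|ΔT| = 98 K
σ = 202×10⁹ × 12×10⁻⁶ × 98 = 2.38×10⁸ Pa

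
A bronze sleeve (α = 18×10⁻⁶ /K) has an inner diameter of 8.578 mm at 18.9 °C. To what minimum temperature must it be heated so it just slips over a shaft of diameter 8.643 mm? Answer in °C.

T = 440 °C

Required Δd = 8.643 − 8.578 = 0.065 mm
Δd = αd₀ΔT ⇒ ΔT = Δd/(αd₀) = 0.065 / (18×10⁻⁶ × 8.578) = 420.97 K
T_min = 18.9 + 420.97 = 439.87 °C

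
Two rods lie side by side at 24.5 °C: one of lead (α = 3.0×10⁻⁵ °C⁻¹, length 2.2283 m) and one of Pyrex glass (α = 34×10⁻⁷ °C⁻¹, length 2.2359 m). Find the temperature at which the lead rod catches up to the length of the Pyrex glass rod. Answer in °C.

T = 152.8 °C

Equal length when α₁L₁ΔT − α₂L₂ΔT = L₂ − L₁ = 7.60×10⁻³ m
α₁L₁ = 6.6849×10⁻⁵, α₂L₂ = 7.60206×10⁻⁶ → Δ(αL) = 5.924694×10⁻⁵ m/K
ΔT = 7.60×10⁻³ / 5.924694×10⁻⁵ = 128.277 K, so T = 24.5 + 128.277 = 152.777 °C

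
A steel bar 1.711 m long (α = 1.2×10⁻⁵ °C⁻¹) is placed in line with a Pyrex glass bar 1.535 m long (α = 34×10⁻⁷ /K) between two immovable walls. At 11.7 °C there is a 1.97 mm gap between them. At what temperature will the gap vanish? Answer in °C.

Gap closes when ΔL₁ + ΔL₂ = 1.97 mm = 1.97×10⁻³ m
(α₁L₁ + α₂L₂)ΔT = g
α₁L₁ + α₂L₂ = 1.2×10⁻⁵×1.711 + 34×10⁻⁷×1.535 = 2.5751×10⁻⁵ m/K
ΔT = 1.97×10⁻³ / 2.5751×10⁻⁵ = 76.502 K
T = 11.7 + 76.502 = 88.202 °C

T = 88.2 °C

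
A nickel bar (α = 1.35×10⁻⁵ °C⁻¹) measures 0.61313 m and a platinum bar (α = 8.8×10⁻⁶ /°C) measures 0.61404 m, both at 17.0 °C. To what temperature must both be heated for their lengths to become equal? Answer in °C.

T = 333.7 °C

L₁(1 + α₁ΔT) = L₂(1 + α₂ΔT) ⇒ ΔT = (L₂ − L₁)/(α₁L₁ − α₂L₂)
L₂ − L₁ = 0.61404 − 0.61313 = 9.10×10⁻⁴ m
α₁L₁ − α₂L₂ = 1.35×10⁻⁵×0.61313 − 8.8×10⁻⁶×0.61404 = 2.873703×10⁻⁶ m/K
ΔT = 9.10×10⁻⁴ / 2.873703×10⁻⁶ = 316.665 K
T = 17.0 + 316.665 = 333.665 °C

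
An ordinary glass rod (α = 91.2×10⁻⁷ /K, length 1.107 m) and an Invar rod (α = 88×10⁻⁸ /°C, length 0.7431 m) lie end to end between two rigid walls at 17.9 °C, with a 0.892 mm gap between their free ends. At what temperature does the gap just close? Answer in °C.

Gap closes when ΔL₁ + ΔL₂ = 0.892 mm = 8.92×10⁻⁴ m
(α₁L₁ + α₂L₂)ΔT = g
α₁L₁ + α₂L₂ = 91.2×10⁻⁷×1.107 + 88×10⁻⁸×0.7431 = 1.0749768×10⁻⁵ m/K
ΔT = 8.92×10⁻⁴ / 1.0749768×10⁻⁵ = 82.98 K
T = 17.9 + 82.98 = 100.88 °C

T = 101 °C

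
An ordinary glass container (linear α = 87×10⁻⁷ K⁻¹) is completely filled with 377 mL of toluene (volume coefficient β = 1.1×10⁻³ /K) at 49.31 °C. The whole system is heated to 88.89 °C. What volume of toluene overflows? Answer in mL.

The container also expands: β_container ≈ 3α = 2.61×10⁻⁵ /K
Net overflow = V₀(β_liq − 3α_cont)ΔT
β − 3α = 1.10×10⁻³ − 2.61×10⁻⁵ = 1.0739×10⁻³ /K; ΔT = 39.58 K
ΔV = 377 × 1.0739×10⁻³ × 39.58 = 16.0 mL

16.0 mL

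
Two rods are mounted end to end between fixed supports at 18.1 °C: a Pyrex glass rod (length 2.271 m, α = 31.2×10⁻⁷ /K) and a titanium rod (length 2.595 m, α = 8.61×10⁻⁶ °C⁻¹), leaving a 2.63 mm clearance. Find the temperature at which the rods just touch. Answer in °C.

α₁L₁ = 7.08552×10⁻⁶ m/K, α₂L₂ = 2.234295×10⁻⁵ m/K → total 2.942847×10⁻⁵ m/K
ΔT = g/(α₁L₁+α₂L₂) = 2.63×10⁻³ / 2.942847×10⁻⁵ = 89.37 K
T = 18.1 + 89.37 = 107.47 °C

T = 107 °C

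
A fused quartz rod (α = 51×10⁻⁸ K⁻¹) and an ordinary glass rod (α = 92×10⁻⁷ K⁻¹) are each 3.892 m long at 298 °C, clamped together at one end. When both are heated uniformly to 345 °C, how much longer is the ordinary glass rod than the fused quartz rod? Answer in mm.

ΔT = 47 K
fused quartz: ΔL = 51×10⁻⁸ × 3.892 m × 47 = 9.3291×10⁻⁵ m = 0.093291 mm
ordinary glass: ΔL = 92×10⁻⁷ × 3.892 m × 47 = 1.6829×10⁻³ m = 1.6829 mm
difference = 1.6829 − 0.093291 = 1.589609 mm

1.59 mm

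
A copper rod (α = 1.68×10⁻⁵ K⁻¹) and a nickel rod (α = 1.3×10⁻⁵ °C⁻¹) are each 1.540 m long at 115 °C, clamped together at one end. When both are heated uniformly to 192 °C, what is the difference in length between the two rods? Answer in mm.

ΔT = 77 K
copper: ΔL = 1.68×10⁻⁵ × 1.540 m × 77 = 1.9921×10⁻³ m = 1.9921 mm
nickel: ΔL = 1.3×10⁻⁵ × 1.540 m × 77 = 1.5415×10⁻³ m = 1.5415 mm
difference = 1.9921 − 1.5415 = 0.4506 mm

0.451 mm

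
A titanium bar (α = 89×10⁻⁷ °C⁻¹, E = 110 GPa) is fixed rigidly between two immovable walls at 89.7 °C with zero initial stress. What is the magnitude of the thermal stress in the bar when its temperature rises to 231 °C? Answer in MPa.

σ = 138 MPa

Fully constrained: the free strain ε = αΔT is blocked, so σ = Eε = EαΔT.
|ΔT| = 141.3 K
σ = 110×10⁹ × 89×10⁻⁷ × 141.3 = 1.38×10⁸ Pa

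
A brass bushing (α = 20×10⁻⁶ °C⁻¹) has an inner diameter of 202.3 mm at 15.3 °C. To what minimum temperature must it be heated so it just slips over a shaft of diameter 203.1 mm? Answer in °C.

Required Δd = 203.1 − 202.3 = 0.8 mm
Δd = αd₀ΔT ⇒ ΔT = Δd/(αd₀) = 0.8 / (20×10⁻⁶ × 202.3) = 197.73 K
T_min = 15.3 + 197.73 = 213.03 °C

T = 213 °C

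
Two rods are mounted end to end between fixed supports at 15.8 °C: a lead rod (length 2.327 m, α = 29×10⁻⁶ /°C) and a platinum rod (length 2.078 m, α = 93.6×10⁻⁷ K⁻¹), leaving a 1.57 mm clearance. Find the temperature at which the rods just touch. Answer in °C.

T = 33.9 °C

Gap closes when ΔL₁ + ΔL₂ = 1.57 mm = 1.57×10⁻³ m
(α₁L₁ + α₂L₂)ΔT = g
α₁L₁ + α₂L₂ = 29×10⁻⁶×2.327 + 93.6×10⁻⁷×2.078 = 8.693308×10⁻⁵ m/K
ΔT = 1.57×10⁻³ / 8.693308×10⁻⁵ = 18.060 K
T = 15.8 + 18.060 = 33.860 °C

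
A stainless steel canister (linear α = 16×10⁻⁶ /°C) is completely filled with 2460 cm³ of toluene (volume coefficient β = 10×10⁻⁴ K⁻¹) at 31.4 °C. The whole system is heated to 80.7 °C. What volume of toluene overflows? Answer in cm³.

The canister also expands: β_container ≈ 3α = 4.8×10⁻⁵ /K
Net overflow = V₀(β_liq − 3α_cont)ΔT
β − 3α = 1.00×10⁻³ − 4.8×10⁻⁵ = 9.52×10⁻⁴ /K; ΔT = 49.3 K
ΔV = 2460 × 9.52×10⁻⁴ × 49.3 = 115 cm³

115 cm³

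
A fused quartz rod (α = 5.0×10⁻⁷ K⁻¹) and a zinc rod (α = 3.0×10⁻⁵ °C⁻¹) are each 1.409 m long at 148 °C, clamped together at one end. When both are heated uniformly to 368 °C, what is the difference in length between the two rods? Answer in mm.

ΔT = 220 K
fused quartz: ΔL = 5.0×10⁻⁷ × 1.409 m × 220 = 1.5499×10⁻⁴ m = 0.15499 mm
zinc: ΔL = 3.0×10⁻⁵ × 1.409 m × 220 = 9.2994×10⁻³ m = 9.2994 mm
difference = 9.2994 − 0.15499 = 9.14441 mm

9.14 mm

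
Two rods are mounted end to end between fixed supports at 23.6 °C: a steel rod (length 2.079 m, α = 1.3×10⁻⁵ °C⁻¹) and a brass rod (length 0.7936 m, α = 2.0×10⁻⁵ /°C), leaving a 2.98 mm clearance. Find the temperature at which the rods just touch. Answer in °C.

Gap closes when ΔL₁ + ΔL₂ = 2.98 mm = 2.98×10⁻³ m
(α₁L₁ + α₂L₂)ΔT = g
α₁L₁ + α₂L₂ = 1.3×10⁻⁵×2.079 + 2.0×10⁻⁵×0.7936 = 4.2899×10⁻⁵ m/K
ΔT = 2.98×10⁻³ / 4.2899×10⁻⁵ = 69.465 K
T = 23.6 + 69.465 = 93.065 °C

T = 93.1 °C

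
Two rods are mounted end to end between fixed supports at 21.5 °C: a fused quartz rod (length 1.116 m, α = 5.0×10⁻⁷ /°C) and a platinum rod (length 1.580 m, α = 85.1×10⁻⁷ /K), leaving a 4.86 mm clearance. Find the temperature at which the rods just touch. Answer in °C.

α₁L₁ = 5.580×10⁻⁷ m/K, α₂L₂ = 1.34458×10⁻⁵ m/K → total 1.40038×10⁻⁵ m/K
ΔT = g/(α₁L₁+α₂L₂) = 4.86×10⁻³ / 1.40038×10⁻⁵ = 347.05 K
T = 21.5 + 347.05 = 368.55 °C

T = 369 °C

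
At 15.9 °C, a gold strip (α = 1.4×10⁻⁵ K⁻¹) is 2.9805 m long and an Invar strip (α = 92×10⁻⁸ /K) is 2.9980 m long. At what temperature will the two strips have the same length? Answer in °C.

T = 465.0 °C

Equal length when α₁L₁ΔT − α₂L₂ΔT = L₂ − L₁ = 1.75×10⁻² m
α₁L₁ = 4.1727×10⁻⁵, α₂L₂ = 2.75816×10⁻⁶ → Δ(αL) = 3.896884×10⁻⁵ m/K
ΔT = 1.75×10⁻² / 3.896884×10⁻⁵ = 449.077 K, so T = 15.9 + 449.077 = 464.977 °C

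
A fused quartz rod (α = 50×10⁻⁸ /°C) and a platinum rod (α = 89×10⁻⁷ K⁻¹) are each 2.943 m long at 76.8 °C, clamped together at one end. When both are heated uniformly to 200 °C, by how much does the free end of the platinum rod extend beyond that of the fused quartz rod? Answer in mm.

3.05 mm

ΔT = 123.2 K
fused quartz: ΔL = 50×10⁻⁸ × 2.943 m × 123.2 = 1.8129×10⁻⁴ m = 0.18129 mm
platinum: ΔL = 89×10⁻⁷ × 2.943 m × 123.2 = 3.2269×10⁻³ m = 3.2269 mm
difference = 3.2269 − 0.18129 = 3.04561 mm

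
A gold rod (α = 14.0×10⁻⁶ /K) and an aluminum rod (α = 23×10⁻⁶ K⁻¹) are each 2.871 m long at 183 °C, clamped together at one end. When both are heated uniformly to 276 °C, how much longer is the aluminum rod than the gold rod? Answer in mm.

2.40 mm

ΔT = 93 K
gold: ΔL = 14.0×10⁻⁶ × 2.871 m × 93 = 3.7380×10⁻³ m = 3.7380 mm
aluminum: ΔL = 23×10⁻⁶ × 2.871 m × 93 = 6.1411×10⁻³ m = 6.1411 mm
difference = 6.1411 − 3.7380 = 2.4031 mm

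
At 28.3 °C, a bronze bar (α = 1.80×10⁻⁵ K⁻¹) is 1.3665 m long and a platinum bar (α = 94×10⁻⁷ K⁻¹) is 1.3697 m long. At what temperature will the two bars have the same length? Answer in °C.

Equal length when α₁L₁ΔT − α₂L₂ΔT = L₂ − L₁ = 3.20×10⁻³ m
α₁L₁ = 2.4597×10⁻⁵, α₂L₂ = 1.287518×10⁻⁵ → Δ(αL) = 1.172182×10⁻⁵ m/K
ΔT = 3.20×10⁻³ / 1.172182×10⁻⁵ = 272.995 K, so T = 28.3 + 272.995 = 301.295 °C

T = 301.3 °C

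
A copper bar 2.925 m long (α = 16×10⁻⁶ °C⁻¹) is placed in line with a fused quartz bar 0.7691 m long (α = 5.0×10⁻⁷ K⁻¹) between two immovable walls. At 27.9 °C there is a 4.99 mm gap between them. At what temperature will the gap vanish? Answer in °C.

T = 134 °C

Gap closes when ΔL₁ + ΔL₂ = 4.99 mm = 4.99×10⁻³ m
(α₁L₁ + α₂L₂)ΔT = g
α₁L₁ + α₂L₂ = 16×10⁻⁶×2.925 + 5.0×10⁻⁷×0.7691 = 4.718455×10⁻⁵ m/K
ΔT = 4.99×10⁻³ / 4.718455×10⁻⁵ = 105.75 K
T = 27.9 + 105.75 = 133.65 °C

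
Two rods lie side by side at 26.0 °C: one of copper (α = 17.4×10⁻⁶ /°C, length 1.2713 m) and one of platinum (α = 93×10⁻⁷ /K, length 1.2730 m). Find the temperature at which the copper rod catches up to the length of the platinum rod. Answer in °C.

L₁(1 + α₁ΔT) = L₂(1 + α₂ΔT) ⇒ ΔT = (L₂ − L₁)/(α₁L₁ − α₂L₂)
L₂ − L₁ = 1.2730 − 1.2713 = 1.70×10⁻³ m
α₁L₁ − α₂L₂ = 17.4×10⁻⁶×1.2713 − 93×10⁻⁷×1.2730 = 1.028172×10⁻⁵ m/K
ΔT = 1.70×10⁻³ / 1.028172×10⁻⁵ = 165.342 K
T = 26.0 + 165.342 = 191.342 °C

T = 191.3 °C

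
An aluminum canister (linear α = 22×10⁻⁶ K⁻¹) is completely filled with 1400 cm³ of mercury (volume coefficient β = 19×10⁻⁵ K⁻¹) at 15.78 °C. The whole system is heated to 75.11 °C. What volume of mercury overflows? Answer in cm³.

The canister also expands: β_container ≈ 3α = 6.6×10⁻⁵ /K
Net overflow = V₀(β_liq − 3α_cont)ΔT
β − 3α = 1.90×10⁻⁴ − 6.6×10⁻⁵ = 1.24×10⁻⁴ /K; ΔT = 59.33 K
ΔV = 1400 × 1.24×10⁻⁴ × 59.33 = 10.3 cm³

10.3 cm³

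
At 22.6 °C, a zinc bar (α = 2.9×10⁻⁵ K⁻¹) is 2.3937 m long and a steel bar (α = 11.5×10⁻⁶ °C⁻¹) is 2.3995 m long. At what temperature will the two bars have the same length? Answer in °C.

Equal length when α₁L₁ΔT − α₂L₂ΔT = L₂ − L₁ = 5.80×10⁻³ m
α₁L₁ = 6.94173×10⁻⁵, α₂L₂ = 2.759425×10⁻⁵ → Δ(αL) = 4.182305×10⁻⁵ m/K
ΔT = 5.80×10⁻³ / 4.182305×10⁻⁵ = 138.680 K, so T = 22.6 + 138.680 = 161.280 °C

T = 161.3 °C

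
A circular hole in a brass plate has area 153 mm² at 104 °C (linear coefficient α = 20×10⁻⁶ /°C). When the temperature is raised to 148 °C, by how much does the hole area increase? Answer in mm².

ΔA = 0.269 mm²

Area coefficient ≈ 2α; |ΔT| = 44 K
ΔA = 2αA₀ΔT = 2(20×10⁻⁶)(153)(44) = 0.269 mm²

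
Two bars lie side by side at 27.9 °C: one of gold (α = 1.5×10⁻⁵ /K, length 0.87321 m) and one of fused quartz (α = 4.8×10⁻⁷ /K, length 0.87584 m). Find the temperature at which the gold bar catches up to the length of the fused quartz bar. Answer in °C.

T = 235.4 °C

Equal length when α₁L₁ΔT − α₂L₂ΔT = L₂ − L₁ = 2.63×10⁻³ m
α₁L₁ = 1.309815×10⁻⁵, α₂L₂ = 4.204032×10⁻⁷ → Δ(αL) = 1.26777468×10⁻⁵ m/K
ΔT = 2.63×10⁻³ / 1.26777468×10⁻⁵ = 207.450 K, so T = 27.9 + 207.450 = 235.350 °C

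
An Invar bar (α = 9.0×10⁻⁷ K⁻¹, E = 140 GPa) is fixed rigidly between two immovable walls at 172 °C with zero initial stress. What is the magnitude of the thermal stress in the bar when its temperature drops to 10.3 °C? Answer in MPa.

Fully constrained: the free strain ε = αΔT is blocked, so σ = Eε = EαΔT.
|ΔT| = 161.7 K
σ = 140×10⁹ × 9.0×10⁻⁷ × 161.7 = 2.04×10⁷ Pa

σ = 20.4 MPa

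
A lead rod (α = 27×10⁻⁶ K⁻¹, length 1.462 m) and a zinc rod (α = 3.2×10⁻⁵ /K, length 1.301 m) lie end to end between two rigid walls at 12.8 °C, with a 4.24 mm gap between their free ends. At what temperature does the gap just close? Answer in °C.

α₁L₁ = 3.9474×10⁻⁵ m/K, α₂L₂ = 4.1632×10⁻⁵ m/K → total 8.1106×10⁻⁵ m/K
ΔT = g/(α₁L₁+α₂L₂) = 4.24×10⁻³ / 8.1106×10⁻⁵ = 52.277 K
T = 12.8 + 52.277 = 65.077 °C

T = 65.1 °C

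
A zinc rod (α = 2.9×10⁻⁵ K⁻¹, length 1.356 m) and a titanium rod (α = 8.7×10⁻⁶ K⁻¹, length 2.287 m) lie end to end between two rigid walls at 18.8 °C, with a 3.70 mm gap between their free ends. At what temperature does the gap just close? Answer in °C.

T = 81.3 °C

Gap closes when ΔL₁ + ΔL₂ = 3.70 mm = 3.70×10⁻³ m
(α₁L₁ + α₂L₂)ΔT = g
α₁L₁ + α₂L₂ = 2.9×10⁻⁵×1.356 + 8.7×10⁻⁶×2.287 = 5.92209×10⁻⁵ m/K
ΔT = 3.70×10⁻³ / 5.92209×10⁻⁵ = 62.478 K
T = 18.8 + 62.478 = 81.278 °C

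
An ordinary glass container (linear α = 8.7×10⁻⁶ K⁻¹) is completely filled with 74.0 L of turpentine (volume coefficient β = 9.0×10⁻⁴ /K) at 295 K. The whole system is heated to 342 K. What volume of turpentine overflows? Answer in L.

The container also expands: β_container ≈ 3α = 2.61×10⁻⁵ /K
Net overflow = V₀(β_liq − 3α_cont)ΔT
β − 3α = 9.00×10⁻⁴ − 2.61×10⁻⁵ = 8.739×10⁻⁴ /K; ΔT = 47 K
ΔV = 74.0 × 8.739×10⁻⁴ × 47 = 3.04 L

3.04 L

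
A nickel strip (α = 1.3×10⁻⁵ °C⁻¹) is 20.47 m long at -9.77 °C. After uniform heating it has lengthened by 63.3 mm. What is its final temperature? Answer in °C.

T = 228 °C

ΔL = αL₀ΔT ⇒ ΔT = ΔL / (αL₀)
ΔT = 63.3×10⁻³ m / (1.3×10⁻⁵ × 20.47 m) = 237.87 K
T = -9.77 + 237.87 = 228.10 °C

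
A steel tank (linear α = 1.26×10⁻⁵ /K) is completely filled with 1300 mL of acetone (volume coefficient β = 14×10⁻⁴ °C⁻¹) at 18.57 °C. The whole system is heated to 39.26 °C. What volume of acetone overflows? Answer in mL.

36.6 mL

The tank also expands: β_container ≈ 3α = 3.78×10⁻⁵ /K
Net overflow = V₀(β_liq − 3α_cont)ΔT
β − 3α = 1.40×10⁻³ − 3.78×10⁻⁵ = 1.3622×10⁻³ /K; ΔT = 20.69 K
ΔV = 1300 × 1.3622×10⁻³ × 20.69 = 36.6 mL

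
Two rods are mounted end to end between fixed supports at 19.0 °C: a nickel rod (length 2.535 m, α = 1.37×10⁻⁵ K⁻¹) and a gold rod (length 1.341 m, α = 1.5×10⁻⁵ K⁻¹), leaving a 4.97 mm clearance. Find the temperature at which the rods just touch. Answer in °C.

Gap closes when ΔL₁ + ΔL₂ = 4.97 mm = 4.97×10⁻³ m
(α₁L₁ + α₂L₂)ΔT = g
α₁L₁ + α₂L₂ = 1.37×10⁻⁵×2.535 + 1.5×10⁻⁵×1.341 = 5.48445×10⁻⁵ m/K
ΔT = 4.97×10⁻³ / 5.48445×10⁻⁵ = 90.62 K
T = 19.0 + 90.62 = 109.62 °C

T = 110 °C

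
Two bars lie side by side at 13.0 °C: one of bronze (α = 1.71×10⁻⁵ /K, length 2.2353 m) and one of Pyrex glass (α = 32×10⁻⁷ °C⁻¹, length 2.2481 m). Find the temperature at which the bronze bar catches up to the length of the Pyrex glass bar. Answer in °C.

L₁(1 + α₁ΔT) = L₂(1 + α₂ΔT) ⇒ ΔT = (L₂ − L₁)/(α₁L₁ − α₂L₂)
L₂ − L₁ = 2.2481 − 2.2353 = 1.28×10⁻² m
α₁L₁ − α₂L₂ = 1.71×10⁻⁵×2.2353 − 32×10⁻⁷×2.2481 = 3.102971×10⁻⁵ m/K
ΔT = 1.28×10⁻² / 3.102971×10⁻⁵ = 412.508 K
T = 13.0 + 412.508 = 425.508 °C

T = 425.5 °C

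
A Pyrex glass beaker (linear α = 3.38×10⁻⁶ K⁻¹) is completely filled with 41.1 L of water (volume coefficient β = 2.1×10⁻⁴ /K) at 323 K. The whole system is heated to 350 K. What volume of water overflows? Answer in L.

The beaker also expands: β_container ≈ 3α = 1.014×10⁻⁵ /K
Net overflow = V₀(β_liq − 3α_cont)ΔT
β − 3α = 2.10×10⁻⁴ − 1.014×10⁻⁵ = 1.9986×10⁻⁴ /K; ΔT = 27 K
ΔV = 41.1 × 1.9986×10⁻⁴ × 27 = 0.222 L

0.222 L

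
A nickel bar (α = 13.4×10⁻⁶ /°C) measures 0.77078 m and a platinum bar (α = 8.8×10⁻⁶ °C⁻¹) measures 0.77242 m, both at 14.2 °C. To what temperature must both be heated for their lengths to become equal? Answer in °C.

T = 478.6 °C

L₁(1 + α₁ΔT) = L₂(1 + α₂ΔT) ⇒ ΔT = (L₂ − L₁)/(α₁L₁ − α₂L₂)
L₂ − L₁ = 0.77242 − 0.77078 = 1.64×10⁻³ m
α₁L₁ − α₂L₂ = 13.4×10⁻⁶×0.77078 − 8.8×10⁻⁶×0.77242 = 3.531156×10⁻⁶ m/K
ΔT = 1.64×10⁻³ / 3.531156×10⁻⁶ = 464.437 K
T = 14.2 + 464.437 = 478.637 °C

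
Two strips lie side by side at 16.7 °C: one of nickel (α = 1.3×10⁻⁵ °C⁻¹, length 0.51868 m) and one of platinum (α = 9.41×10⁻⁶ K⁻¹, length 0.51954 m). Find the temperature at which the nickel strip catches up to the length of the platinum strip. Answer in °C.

Equal length when α₁L₁ΔT − α₂L₂ΔT = L₂ − L₁ = 8.60×10⁻⁴ m
α₁L₁ = 6.74284×10⁻⁶, α₂L₂ = 4.8888714×10⁻⁶ → Δ(αL) = 1.8539686×10⁻⁶ m/K
ΔT = 8.60×10⁻⁴ / 1.8539686×10⁻⁶ = 463.870 K, so T = 16.7 + 463.870 = 480.570 °C

T = 480.6 °C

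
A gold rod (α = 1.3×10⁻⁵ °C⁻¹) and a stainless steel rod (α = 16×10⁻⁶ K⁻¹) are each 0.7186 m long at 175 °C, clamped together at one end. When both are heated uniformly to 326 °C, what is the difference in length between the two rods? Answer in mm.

ΔT = 151 K
gold: ΔL = 1.3×10⁻⁵ × 0.7186 m × 151 = 1.4106×10⁻³ m = 1.4106 mm
stainless steel: ΔL = 16×10⁻⁶ × 0.7186 m × 151 = 1.7361×10⁻³ m = 1.7361 mm
difference = 1.7361 − 1.4106 = 0.3255 mm

0.326 mm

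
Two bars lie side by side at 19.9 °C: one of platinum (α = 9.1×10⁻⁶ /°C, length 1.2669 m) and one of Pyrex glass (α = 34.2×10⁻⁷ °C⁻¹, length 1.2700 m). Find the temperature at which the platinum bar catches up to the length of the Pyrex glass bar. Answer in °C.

L₁(1 + α₁ΔT) = L₂(1 + α₂ΔT) ⇒ ΔT = (L₂ − L₁)/(α₁L₁ − α₂L₂)
L₂ − L₁ = 1.2700 − 1.2669 = 3.10×10⁻³ m
α₁L₁ − α₂L₂ = 9.1×10⁻⁶×1.2669 − 34.2×10⁻⁷×1.2700 = 7.18539×10⁻⁶ m/K
ΔT = 3.10×10⁻³ / 7.18539×10⁻⁶ = 431.431 K
T = 19.9 + 431.431 = 451.331 °C

T = 451.3 °C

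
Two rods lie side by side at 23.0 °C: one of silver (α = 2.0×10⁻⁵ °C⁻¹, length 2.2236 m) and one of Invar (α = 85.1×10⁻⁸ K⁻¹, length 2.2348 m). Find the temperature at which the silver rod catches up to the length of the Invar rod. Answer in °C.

T = 286.1 °C

L₁(1 + α₁ΔT) = L₂(1 + α₂ΔT) ⇒ ΔT = (L₂ − L₁)/(α₁L₁ − α₂L₂)
L₂ − L₁ = 2.2348 − 2.2236 = 1.12×10⁻² m
α₁L₁ − α₂L₂ = 2.0×10⁻⁵×2.2236 − 85.1×10⁻⁸×2.2348 = 4.25701852×10⁻⁵ m/K
ΔT = 1.12×10⁻² / 4.25701852×10⁻⁵ = 263.095 K
T = 23.0 + 263.095 = 286.095 °C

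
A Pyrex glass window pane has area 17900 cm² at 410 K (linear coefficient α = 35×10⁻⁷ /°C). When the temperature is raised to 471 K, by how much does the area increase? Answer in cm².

Area coefficient ≈ 2α; |ΔT| = 61 K
ΔA = 2αA₀ΔT = 2(35×10⁻⁷)(17900)(61) = 7.64 cm²

ΔA = 7.64 cm²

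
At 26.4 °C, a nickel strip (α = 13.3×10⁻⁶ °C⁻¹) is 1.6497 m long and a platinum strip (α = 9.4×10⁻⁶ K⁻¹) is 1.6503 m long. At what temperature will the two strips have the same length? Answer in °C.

L₁(1 + α₁ΔT) = L₂(1 + α₂ΔT) ⇒ ΔT = (L₂ − L₁)/(α₁L₁ − α₂L₂)
L₂ − L₁ = 1.6503 − 1.6497 = 6.00×10⁻⁴ m
α₁L₁ − α₂L₂ = 13.3×10⁻⁶×1.6497 − 9.4×10⁻⁶×1.6503 = 6.42819×10⁻⁶ m/K
ΔT = 6.00×10⁻⁴ / 6.42819×10⁻⁶ = 93.339 K
T = 26.4 + 93.339 = 119.739 °C

T = 119.7 °C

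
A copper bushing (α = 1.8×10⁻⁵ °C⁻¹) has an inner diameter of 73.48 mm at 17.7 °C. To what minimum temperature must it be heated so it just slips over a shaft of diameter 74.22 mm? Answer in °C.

T = 577 °C

Required Δd = 74.22 − 73.48 = 0.74 mm
Δd = αd₀ΔT ⇒ ΔT = Δd/(αd₀) = 0.74 / (1.8×10⁻⁵ × 73.48) = 559.49 K
T_min = 17.7 + 559.49 = 577.19 °C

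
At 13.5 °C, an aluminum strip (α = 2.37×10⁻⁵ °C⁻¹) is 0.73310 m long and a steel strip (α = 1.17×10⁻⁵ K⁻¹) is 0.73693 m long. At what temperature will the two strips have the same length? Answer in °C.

T = 451.1 °C

Equal length when α₁L₁ΔT − α₂L₂ΔT = L₂ − L₁ = 3.83×10⁻³ m
α₁L₁ = 1.737447×10⁻⁵, α₂L₂ = 8.622081×10⁻⁶ → Δ(αL) = 8.752389×10⁻⁶ m/K
ΔT = 3.83×10⁻³ / 8.752389×10⁻⁶ = 437.595 K, so T = 13.5 + 437.595 = 451.095 °C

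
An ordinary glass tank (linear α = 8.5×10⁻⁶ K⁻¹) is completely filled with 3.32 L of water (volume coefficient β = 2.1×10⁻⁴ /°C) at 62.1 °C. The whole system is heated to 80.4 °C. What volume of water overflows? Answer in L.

0.0112 L

The tank also expands: β_container ≈ 3α = 2.55×10⁻⁵ /K
Net overflow = V₀(β_liq − 3α_cont)ΔT
β − 3α = 2.10×10⁻⁴ − 2.55×10⁻⁵ = 1.845×10⁻⁴ /K; ΔT = 18.3 K
ΔV = 3.32 × 1.845×10⁻⁴ × 18.3 = 0.0112 L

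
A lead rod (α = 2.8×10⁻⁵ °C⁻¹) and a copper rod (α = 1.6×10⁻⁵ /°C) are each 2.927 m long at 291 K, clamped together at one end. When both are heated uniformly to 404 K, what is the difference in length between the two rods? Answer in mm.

ΔT = 113 K
lead: ΔL = 2.8×10⁻⁵ × 2.927 m × 113 = 9.2610×10⁻³ m = 9.2610 mm
copper: ΔL = 1.6×10⁻⁵ × 2.927 m × 113 = 5.2920×10⁻³ m = 5.2920 mm
difference = 9.2610 − 5.2920 = 3.969 mm

3.97 mm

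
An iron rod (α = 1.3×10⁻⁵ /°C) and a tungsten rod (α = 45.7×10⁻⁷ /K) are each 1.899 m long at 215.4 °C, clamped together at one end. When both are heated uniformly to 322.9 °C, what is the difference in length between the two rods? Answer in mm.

1.72 mm

ΔT = 107.5 K
iron: ΔL = 1.3×10⁻⁵ × 1.899 m × 107.5 = 2.6539×10⁻³ m = 2.6539 mm
tungsten: ΔL = 45.7×10⁻⁷ × 1.899 m × 107.5 = 9.3293×10⁻⁴ m = 0.93293 mm
difference = 2.6539 − 0.93293 = 1.72097 mm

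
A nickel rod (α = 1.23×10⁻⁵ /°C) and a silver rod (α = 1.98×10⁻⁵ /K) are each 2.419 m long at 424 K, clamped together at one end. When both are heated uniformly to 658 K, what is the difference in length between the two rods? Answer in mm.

4.25 mm

ΔT = 234 K
nickel: ΔL = 1.23×10⁻⁵ × 2.419 m × 234 = 6.9624×10⁻³ m = 6.9624 mm
silver: ΔL = 1.98×10⁻⁵ × 2.419 m × 234 = 1.1208×10⁻² m = 11.208 mm
difference = 11.208 − 6.9624 = 4.2456 mm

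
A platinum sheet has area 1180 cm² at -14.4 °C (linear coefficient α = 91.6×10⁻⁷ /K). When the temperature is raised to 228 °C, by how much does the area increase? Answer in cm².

ΔA = 5.24 cm²

Area coefficient ≈ 2α; |ΔT| = 242.4 K
ΔA = 2αA₀ΔT = 2(91.6×10⁻⁷)(1180)(242.4) = 5.24 cm²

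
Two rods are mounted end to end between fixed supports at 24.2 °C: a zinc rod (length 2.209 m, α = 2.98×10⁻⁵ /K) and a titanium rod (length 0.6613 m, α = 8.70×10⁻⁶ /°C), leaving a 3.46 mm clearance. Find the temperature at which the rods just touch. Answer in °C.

Gap closes when ΔL₁ + ΔL₂ = 3.46 mm = 3.46×10⁻³ m
(α₁L₁ + α₂L₂)ΔT = g
α₁L₁ + α₂L₂ = 2.98×10⁻⁵×2.209 + 8.70×10⁻⁶×0.6613 = 7.158151×10⁻⁵ m/K
ΔT = 3.46×10⁻³ / 7.158151×10⁻⁵ = 48.337 K
T = 24.2 + 48.337 = 72.537 °C

T = 72.5 °C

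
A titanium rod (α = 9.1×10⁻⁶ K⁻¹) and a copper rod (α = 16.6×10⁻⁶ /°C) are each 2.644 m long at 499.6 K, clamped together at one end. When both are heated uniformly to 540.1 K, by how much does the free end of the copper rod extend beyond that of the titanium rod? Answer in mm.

ΔT = 40.5 K
titanium: ΔL = 9.1×10⁻⁶ × 2.644 m × 40.5 = 9.7445×10⁻⁴ m = 0.97445 mm
copper: ΔL = 16.6×10⁻⁶ × 2.644 m × 40.5 = 1.7776×10⁻³ m = 1.7776 mm
difference = 1.7776 − 0.97445 = 0.80315 mm

0.803 mm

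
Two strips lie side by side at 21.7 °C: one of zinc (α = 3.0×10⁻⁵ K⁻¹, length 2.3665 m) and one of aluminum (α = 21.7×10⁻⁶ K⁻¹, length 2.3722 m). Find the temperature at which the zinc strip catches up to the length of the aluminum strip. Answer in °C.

T = 313.7 °C

Equal length when α₁L₁ΔT − α₂L₂ΔT = L₂ − L₁ = 5.70×10⁻³ m
α₁L₁ = 7.0995×10⁻⁵, α₂L₂ = 5.147674×10⁻⁵ → Δ(αL) = 1.951826×10⁻⁵ m/K
ΔT = 5.70×10⁻³ / 1.951826×10⁻⁵ = 292.034 K, so T = 21.7 + 292.034 = 313.734 °C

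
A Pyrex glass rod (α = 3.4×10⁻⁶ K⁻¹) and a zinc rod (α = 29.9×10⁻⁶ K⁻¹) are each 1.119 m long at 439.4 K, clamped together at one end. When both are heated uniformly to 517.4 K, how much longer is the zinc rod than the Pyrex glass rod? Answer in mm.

2.31 mm

ΔT = 78.0 K
Pyrex glass: ΔL = 3.4×10⁻⁶ × 1.119 m × 78.0 = 2.9676×10⁻⁴ m = 0.29676 mm
zinc: ΔL = 29.9×10⁻⁶ × 1.119 m × 78.0 = 2.6097×10⁻³ m = 2.6097 mm
difference = 2.6097 − 0.29676 = 2.31294 mm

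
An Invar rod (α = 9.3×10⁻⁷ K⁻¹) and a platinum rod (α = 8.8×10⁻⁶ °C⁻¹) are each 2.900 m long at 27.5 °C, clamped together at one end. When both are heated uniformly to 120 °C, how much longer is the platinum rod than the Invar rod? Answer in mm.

2.11 mm

ΔT = 92.5 K
Invar: ΔL = 9.3×10⁻⁷ × 2.900 m × 92.5 = 2.4947×10⁻⁴ m = 0.24947 mm
platinum: ΔL = 8.8×10⁻⁶ × 2.900 m × 92.5 = 2.3606×10⁻³ m = 2.3606 mm
difference = 2.3606 − 0.24947 = 2.11113 mm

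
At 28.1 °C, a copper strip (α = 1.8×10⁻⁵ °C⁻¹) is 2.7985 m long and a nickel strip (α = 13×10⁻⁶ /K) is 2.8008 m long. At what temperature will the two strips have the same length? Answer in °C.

T = 192.8 °C

Equal length when α₁L₁ΔT − α₂L₂ΔT = L₂ − L₁ = 2.30×10⁻³ m
α₁L₁ = 5.0373×10⁻⁵, α₂L₂ = 3.64104×10⁻⁵ → Δ(αL) = 1.39626×10⁻⁵ m/K
ΔT = 2.30×10⁻³ / 1.39626×10⁻⁵ = 164.726 K, so T = 28.1 + 164.726 = 192.826 °C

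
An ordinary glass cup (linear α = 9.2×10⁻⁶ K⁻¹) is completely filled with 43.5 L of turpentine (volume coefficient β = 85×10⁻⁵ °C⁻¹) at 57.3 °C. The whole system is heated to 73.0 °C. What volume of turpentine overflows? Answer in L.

0.562 L

The cup also expands: β_container ≈ 3α = 2.76×10⁻⁵ /K
Net overflow = V₀(β_liq − 3α_cont)ΔT
β − 3α = 8.50×10⁻⁴ − 2.76×10⁻⁵ = 8.224×10⁻⁴ /K; ΔT = 15.7 K
ΔV = 43.5 × 8.224×10⁻⁴ × 15.7 = 0.562 L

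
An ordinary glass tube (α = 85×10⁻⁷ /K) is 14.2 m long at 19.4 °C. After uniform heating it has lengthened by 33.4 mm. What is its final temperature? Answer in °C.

T = 296 °C

ΔL = αL₀ΔT ⇒ ΔT = ΔL / (αL₀)
ΔT = 33.4×10⁻³ m / (85×10⁻⁷ × 14.2 m) = 276.72 K
T = 19.4 + 276.72 = 296.12 °C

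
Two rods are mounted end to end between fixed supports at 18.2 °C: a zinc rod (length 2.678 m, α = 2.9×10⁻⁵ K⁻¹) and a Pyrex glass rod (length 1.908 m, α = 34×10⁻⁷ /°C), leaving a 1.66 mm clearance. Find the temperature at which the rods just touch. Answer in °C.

T = 37.9 °C

Gap closes when ΔL₁ + ΔL₂ = 1.66 mm = 1.66×10⁻³ m
(α₁L₁ + α₂L₂)ΔT = g
α₁L₁ + α₂L₂ = 2.9×10⁻⁵×2.678 + 34×10⁻⁷×1.908 = 8.41492×10⁻⁵ m/K
ΔT = 1.66×10⁻³ / 8.41492×10⁻⁵ = 19.727 K
T = 18.2 + 19.727 = 37.927 °C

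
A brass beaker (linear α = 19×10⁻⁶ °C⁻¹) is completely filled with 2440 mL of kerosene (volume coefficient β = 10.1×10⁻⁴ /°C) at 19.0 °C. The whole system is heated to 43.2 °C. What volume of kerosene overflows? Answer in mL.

56.3 mL

The beaker also expands: β_container ≈ 3α = 5.7×10⁻⁵ /K
Net overflow = V₀(β_liq − 3α_cont)ΔT
β − 3α = 1.01×10⁻³ − 5.7×10⁻⁵ = 9.53×10⁻⁴ /K; ΔT = 24.2 K
ΔV = 2440 × 9.53×10⁻⁴ × 24.2 = 56.3 mL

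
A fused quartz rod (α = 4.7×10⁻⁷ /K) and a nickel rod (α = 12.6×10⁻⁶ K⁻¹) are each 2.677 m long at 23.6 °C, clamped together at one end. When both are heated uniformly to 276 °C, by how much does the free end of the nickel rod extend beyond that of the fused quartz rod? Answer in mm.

8.20 mm

ΔT = 252.4 K
fused quartz: ΔL = 4.7×10⁻⁷ × 2.677 m × 252.4 = 3.1757×10⁻⁴ m = 0.31757 mm
nickel: ΔL = 12.6×10⁻⁶ × 2.677 m × 252.4 = 8.5135×10⁻³ m = 8.5135 mm
difference = 8.5135 − 0.31757 = 8.19593 mm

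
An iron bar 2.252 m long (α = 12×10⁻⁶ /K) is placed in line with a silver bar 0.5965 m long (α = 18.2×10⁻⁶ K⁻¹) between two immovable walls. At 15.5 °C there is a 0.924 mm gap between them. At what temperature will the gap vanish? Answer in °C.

T = 39.9 °C

Gap closes when ΔL₁ + ΔL₂ = 0.924 mm = 9.24×10⁻⁴ m
(α₁L₁ + α₂L₂)ΔT = g
α₁L₁ + α₂L₂ = 12×10⁻⁶×2.252 + 18.2×10⁻⁶×0.5965 = 3.78803×10⁻⁵ m/K
ΔT = 9.24×10⁻⁴ / 3.78803×10⁻⁵ = 24.393 K
T = 15.5 + 24.393 = 39.893 °C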